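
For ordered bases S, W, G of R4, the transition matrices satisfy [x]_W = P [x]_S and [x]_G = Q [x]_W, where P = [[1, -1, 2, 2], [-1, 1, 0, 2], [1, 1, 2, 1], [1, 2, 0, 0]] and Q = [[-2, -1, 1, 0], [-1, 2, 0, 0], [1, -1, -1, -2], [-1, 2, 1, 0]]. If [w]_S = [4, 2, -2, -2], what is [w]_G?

First [w]_W = P [w]_S = [-6, -6, 0, 8].
Then [w]_G = Q [w]_W = [18, -6, -16, -6].

[18, -6, -16, -6]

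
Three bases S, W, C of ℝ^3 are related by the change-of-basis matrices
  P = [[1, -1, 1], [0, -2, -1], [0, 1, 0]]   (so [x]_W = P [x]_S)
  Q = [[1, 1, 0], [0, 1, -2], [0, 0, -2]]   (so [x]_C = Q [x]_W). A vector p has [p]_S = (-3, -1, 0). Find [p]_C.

Composing the changes, [p]_C = Q P [p]_S.
Q P = [[1, -3, 0], [0, -4, -1], [0, -2, 0]]; applying this to (-3, -1, 0) gives (0, 4, 2).

(0, 4, 2)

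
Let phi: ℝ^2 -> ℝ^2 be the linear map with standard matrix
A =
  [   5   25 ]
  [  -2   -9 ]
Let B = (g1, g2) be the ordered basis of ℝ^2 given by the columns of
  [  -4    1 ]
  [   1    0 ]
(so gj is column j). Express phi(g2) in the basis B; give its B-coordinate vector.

Compute phi(g2) = A g2 = [5, -2] in standard coordinates.
Then write this in B-coordinates: solve for y in y_1 g1 + y_2 g2 = [5, -2].
This gives y = [-2, -3], which is column 2 of [phi]_B.

[-2, -3]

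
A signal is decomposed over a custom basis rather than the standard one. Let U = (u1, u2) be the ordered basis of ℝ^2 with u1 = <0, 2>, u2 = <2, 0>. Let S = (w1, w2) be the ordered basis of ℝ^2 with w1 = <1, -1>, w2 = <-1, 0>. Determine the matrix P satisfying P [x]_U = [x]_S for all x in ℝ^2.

[[-2, 0], [-2, -2]]

Let M have columns uj and N have columns wj. Then for every x, N [x]_S = x = M [x]_U, so P = N^(-1) M.
Since det N = -1, N^(-1) has integer entries; multiplying gives P = [[-2, 0], [-2, -2]].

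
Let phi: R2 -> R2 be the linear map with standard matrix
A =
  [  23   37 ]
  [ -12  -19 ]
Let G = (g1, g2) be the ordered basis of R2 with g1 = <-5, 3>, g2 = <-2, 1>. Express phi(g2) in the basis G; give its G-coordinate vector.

<1, 2>

Column 2 of [phi]_G is the G-coordinate vector of phi(g2).
In standard coordinates phi(g2) = A g2 = <-9, 5>.
Converting to G: <-9, 5> = g1 + 2g2, so the coordinate vector is <1, 2>.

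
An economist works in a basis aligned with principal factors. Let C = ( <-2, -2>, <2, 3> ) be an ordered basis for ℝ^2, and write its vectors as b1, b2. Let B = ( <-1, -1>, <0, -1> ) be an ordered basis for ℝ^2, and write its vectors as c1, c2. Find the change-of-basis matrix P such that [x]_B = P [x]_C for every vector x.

Take x = bj: its C-coordinates are the j-th standard unit vector, so P e_j — column j of P — equals [bj]_B.
b1 = 2c1 + 0·c2, giving column 1 = <2, 0>; repeating for each j gives P = [[2, -2], [0, -1]].

[[2, -2], [0, -1]]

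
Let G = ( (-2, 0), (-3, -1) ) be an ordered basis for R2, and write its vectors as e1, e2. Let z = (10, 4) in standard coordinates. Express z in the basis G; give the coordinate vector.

Write z = c_1 e1 + c_2 e2 and solve for the c_i.
System: -2c_1 - 3c_2 = 10, 0c_1 - c_2 = 4; solving gives c_1 = 1, c_2 = -4.
Check: e1 - 4e2 = (10, 4).

(1, -4)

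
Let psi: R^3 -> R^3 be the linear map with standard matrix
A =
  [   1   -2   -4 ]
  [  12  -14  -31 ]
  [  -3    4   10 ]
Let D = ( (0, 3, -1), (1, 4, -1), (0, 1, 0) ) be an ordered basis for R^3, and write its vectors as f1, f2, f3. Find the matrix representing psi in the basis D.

[[0, 0, -2], [-2, -3, -2], [-3, -1, 0]]

The j-th column of [psi]_D is [psi(fj)]_D.
psi(f1) = A f1 = (-2, -11, 2) = 0·f1 - 2f2 - 3f3, so column 1 is (0, -2, -3).
Repeating for f2, f3 and assembling the columns gives [[0, 0, -2], [-2, -3, -2], [-3, -1, 0]].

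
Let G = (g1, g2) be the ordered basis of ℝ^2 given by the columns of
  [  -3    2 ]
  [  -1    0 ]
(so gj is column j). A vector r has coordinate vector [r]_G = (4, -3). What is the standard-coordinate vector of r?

(-18, -4)

r = M [r]_G, where M has columns g1, g2.
Carrying out the matrix-vector product, r = (-18, -4).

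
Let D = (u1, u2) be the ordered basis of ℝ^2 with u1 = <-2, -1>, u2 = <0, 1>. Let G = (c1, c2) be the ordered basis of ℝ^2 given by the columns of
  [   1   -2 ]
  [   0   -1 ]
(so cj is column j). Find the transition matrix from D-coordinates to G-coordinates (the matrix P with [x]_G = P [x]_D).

Take x = uj: its D-coordinates are the j-th standard unit vector, so P e_j — column j of P — equals [uj]_G.
u1 = 0·c1 + c2, giving column 1 = <0, 1>; repeating for each j gives P = [[0, -2], [1, -1]].

[[0, -2], [1, -1]]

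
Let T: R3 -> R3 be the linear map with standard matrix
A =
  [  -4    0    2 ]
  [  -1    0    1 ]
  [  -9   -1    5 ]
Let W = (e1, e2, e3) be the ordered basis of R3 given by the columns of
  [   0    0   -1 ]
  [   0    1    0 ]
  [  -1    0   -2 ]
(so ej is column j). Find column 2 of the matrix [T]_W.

[1, 0, 0]

Column 2 of [T]_W is the W-coordinate vector of T(e2).
In standard coordinates T(e2) = A e2 = [0, 0, -1].
Converting to W: [0, 0, -1] = e1 + 0·e2 + 0·e3, so the coordinate vector is [1, 0, 0].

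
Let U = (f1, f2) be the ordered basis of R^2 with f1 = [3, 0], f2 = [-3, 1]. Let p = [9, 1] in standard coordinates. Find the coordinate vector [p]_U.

We seek scalars with c_1 f1 + c_2 f2 = p; equivalently solve M c = p where the columns of M are f1, f2.
System: 3c_1 - 3c_2 = 9, 0c_1 + c_2 = 1; solving gives c_1 = 4, c_2 = 1.
Check: 4f1 + f2 = [9, 1].

[4, 1]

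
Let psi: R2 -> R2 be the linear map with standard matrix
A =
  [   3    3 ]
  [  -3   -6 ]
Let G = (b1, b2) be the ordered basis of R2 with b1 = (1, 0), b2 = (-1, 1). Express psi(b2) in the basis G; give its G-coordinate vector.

Compute psi(b2) = A b2 = (0, -3) in standard coordinates.
Then write this in G-coordinates: solve for y in y_1 b1 + y_2 b2 = (0, -3).
This gives y = (-3, -3), which is column 2 of [psi]_G.

(-3, -3)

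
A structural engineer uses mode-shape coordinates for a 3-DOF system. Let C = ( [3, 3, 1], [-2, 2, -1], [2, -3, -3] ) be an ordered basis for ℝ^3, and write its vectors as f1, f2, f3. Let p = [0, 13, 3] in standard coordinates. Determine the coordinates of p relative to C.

Write p = c_1 f1 + ... + c_3 f3 and solve for the c_i.
Gaussian elimination on [M | p] yields c = (2, 2, -1).
Check: 2f1 + 2f2 - f3 = [0, 13, 3].

[2, 2, -1]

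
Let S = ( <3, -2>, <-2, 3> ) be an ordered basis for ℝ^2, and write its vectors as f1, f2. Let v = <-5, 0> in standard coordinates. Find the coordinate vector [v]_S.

<-3, -2>

[v]_S is the unique c with M c = v, where M has columns f1, f2.
System: 3c_1 - 2c_2 = -5, -2c_1 + 3c_2 = 0; solving gives c_1 = -3, c_2 = -2.
Check: -3f1 - 2f2 = <-5, 0>.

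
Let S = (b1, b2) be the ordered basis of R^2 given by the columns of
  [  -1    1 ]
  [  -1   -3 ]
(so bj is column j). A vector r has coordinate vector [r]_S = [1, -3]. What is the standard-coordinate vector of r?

[-4, 8]

The coordinates say r = b1 - 3b2; adding the scaled basis vectors gives [-4, 8].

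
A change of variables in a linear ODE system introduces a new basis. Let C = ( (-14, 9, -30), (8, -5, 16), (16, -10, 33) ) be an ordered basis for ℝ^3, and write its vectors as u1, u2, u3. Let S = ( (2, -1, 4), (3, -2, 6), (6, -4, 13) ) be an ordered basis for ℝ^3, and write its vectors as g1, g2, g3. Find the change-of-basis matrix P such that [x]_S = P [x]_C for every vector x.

[[-1, 1, 2], [0, 2, 2], [-2, 0, 1]]

Take x = uj: its C-coordinates are the j-th standard unit vector, so P e_j — column j of P — equals [uj]_S.
u1 = -g1 + 0·g2 - 2g3, giving column 1 = (-1, 0, -2); repeating for each j gives P = [[-1, 1, 2], [0, 2, 2], [-2, 0, 1]].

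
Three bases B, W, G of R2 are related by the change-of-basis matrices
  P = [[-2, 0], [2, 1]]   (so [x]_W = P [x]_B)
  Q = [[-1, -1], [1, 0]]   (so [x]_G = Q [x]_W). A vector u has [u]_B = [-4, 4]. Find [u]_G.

[-4, 8]

Apply P to get W-coordinates [8, -4], then Q to get G-coordinates.
The result is [u]_G = [-4, 8].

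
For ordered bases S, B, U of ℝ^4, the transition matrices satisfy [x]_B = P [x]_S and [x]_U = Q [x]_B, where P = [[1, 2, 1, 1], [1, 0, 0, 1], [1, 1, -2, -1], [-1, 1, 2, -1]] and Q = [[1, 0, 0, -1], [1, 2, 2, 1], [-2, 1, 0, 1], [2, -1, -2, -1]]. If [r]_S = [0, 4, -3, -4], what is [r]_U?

[-1, 23, -4, -24]

First [r]_B = P [r]_S = [1, -4, 14, 2].
Then [r]_U = Q [r]_B = [-1, 23, -4, -24].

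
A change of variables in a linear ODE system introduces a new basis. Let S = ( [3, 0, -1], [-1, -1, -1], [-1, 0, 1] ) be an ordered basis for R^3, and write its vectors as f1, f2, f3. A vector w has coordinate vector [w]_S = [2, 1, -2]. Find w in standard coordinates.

[7, -1, -5]

By definition w = 2f1 + f2 - 2f3.
Summing componentwise gives [7, -1, -5].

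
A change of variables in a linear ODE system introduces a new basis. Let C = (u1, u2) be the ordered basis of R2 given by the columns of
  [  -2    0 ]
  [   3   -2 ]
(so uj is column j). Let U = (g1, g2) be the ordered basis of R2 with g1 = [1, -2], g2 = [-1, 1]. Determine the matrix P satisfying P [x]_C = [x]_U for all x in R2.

[[-1, 2], [1, 2]]

Let M have columns uj and N have columns gj. Then for every x, N [x]_U = x = M [x]_C, so P = N^(-1) M.
Since det N = -1, N^(-1) has integer entries; multiplying gives P = [[-1, 2], [1, 2]].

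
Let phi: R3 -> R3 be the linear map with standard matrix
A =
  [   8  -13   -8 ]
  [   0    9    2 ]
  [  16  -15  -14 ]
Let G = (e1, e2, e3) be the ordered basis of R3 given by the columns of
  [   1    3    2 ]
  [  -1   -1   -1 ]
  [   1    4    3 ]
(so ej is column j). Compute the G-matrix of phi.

With P the matrix whose columns are e1, ..., e3, [phi]_G = P^(-1) A P.
Column by column: phi(e1) = A e1 = <13, -7, 17>; its G-coordinates <3, 2, 2> give column 1.
Continuing for each basis vector yields [phi]_G = [[3, -1, 3], [2, 2, 2], [2, 0, -2]].

[[3, -1, 3], [2, 2, 2], [2, 0, -2]]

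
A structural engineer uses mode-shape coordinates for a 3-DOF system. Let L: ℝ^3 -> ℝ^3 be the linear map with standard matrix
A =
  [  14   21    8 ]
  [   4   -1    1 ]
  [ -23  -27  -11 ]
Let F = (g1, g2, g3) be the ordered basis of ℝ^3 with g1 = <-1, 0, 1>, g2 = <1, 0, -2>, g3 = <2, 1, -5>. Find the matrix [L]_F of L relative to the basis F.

With P the matrix whose columns are g1, ..., g3, [L]_F = P^(-1) A P.
Column by column: L(g1) = A g1 = <-6, -3, 12>; its F-coordinates <3, 3, -3> give column 1.
Continuing for each basis vector yields [L]_F = [[3, 3, -2], [3, -3, 3], [-3, 2, 2]].

[[3, 3, -2], [3, -3, 3], [-3, 2, 2]]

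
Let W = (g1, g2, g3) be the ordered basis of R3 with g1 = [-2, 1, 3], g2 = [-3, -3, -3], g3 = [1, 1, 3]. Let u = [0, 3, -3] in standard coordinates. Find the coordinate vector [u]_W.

[1, -2, -4]

[u]_W is the unique c with M c = u, where M has columns g1, ..., g3.
Row-reducing the augmented matrix [M | u] gives c = (1, -2, -4).
Check: g1 - 2g2 - 4g3 = [0, 3, -3].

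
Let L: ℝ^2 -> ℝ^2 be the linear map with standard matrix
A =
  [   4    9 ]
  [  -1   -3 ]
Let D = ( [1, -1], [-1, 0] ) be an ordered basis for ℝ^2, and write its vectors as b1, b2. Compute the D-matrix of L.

[[-2, -1], [3, 3]]

The j-th column of [L]_D is [L(bj)]_D.
L(b1) = A b1 = [-5, 2] = -2b1 + 3b2, so column 1 is [-2, 3].
Repeating for b2 and assembling the columns gives [[-2, -1], [3, 3]].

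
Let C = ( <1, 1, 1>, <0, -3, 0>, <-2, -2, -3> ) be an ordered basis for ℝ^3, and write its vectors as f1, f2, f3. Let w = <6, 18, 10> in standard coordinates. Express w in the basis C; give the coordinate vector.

We seek scalars with c_1 f1 + ... + c_3 f3 = w; equivalently solve M c = w where the columns of M are f1, ..., f3.
Row-reducing the augmented matrix [M | w] gives c = (-2, -4, -4).
Check: -2f1 - 4f2 - 4f3 = <6, 18, 10>.

<-2, -4, -4>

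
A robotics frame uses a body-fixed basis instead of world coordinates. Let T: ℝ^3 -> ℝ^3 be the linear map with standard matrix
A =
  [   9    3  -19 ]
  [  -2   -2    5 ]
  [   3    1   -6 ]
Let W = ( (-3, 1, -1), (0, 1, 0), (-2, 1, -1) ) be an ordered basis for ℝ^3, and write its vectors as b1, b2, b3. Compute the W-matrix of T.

With P the matrix whose columns are b1, ..., b3, [T]_W = P^(-1) A P.
Column by column: T(b1) = A b1 = (-5, -1, -2); its W-coordinates (1, -3, 1) give column 1.
Continuing for each basis vector yields [T]_W = [[1, -1, -2], [-3, -1, -2], [1, 0, 1]].

[[1, -1, -2], [-3, -1, -2], [1, 0, 1]]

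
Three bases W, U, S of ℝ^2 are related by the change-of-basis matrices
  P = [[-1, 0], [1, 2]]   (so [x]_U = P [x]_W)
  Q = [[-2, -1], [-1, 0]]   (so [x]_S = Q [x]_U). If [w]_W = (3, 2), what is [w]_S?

Apply P to get U-coordinates (-3, 7), then Q to get S-coordinates.
The result is [w]_S = (-1, 3).

(-1, 3)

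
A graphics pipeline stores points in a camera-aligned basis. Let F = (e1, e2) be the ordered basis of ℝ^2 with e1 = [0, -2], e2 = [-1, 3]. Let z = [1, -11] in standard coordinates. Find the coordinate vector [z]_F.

[4, -1]

[z]_F is the unique c with M c = z, where M has columns e1, e2.
System: 0c_1 - c_2 = 1, -2c_1 + 3c_2 = -11; solving gives c_1 = 4, c_2 = -1.
Check: 4e1 - e2 = [1, -11].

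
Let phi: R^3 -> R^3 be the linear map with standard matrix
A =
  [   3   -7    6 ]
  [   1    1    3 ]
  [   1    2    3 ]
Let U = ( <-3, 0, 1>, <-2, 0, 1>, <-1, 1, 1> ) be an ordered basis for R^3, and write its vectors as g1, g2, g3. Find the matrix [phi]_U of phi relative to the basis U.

[[3, -1, -1], [-3, 1, 2], [0, 1, 3]]

The j-th column of [phi]_U is [phi(gj)]_U.
phi(g1) = A g1 = <-3, 0, 0> = 3g1 - 3g2 + 0·g3, so column 1 is <3, -3, 0>.
Repeating for g2, g3 and assembling the columns gives [[3, -1, -1], [-3, 1, 2], [0, 1, 3]].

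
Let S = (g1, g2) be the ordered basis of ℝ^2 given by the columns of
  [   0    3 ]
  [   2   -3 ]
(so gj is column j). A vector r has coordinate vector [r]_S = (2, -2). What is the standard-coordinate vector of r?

By definition r = 2g1 - 2g2.
Summing componentwise gives (-6, 10).

(-6, 10)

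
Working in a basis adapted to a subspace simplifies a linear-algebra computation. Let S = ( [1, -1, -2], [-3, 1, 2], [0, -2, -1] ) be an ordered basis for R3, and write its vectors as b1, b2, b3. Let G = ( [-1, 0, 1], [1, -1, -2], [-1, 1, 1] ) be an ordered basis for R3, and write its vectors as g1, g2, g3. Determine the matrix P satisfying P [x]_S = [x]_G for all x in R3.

Column j of P is [bj]_G, since P maps S-coordinates to G-coordinates.
Expressing b1 in G: b1 = 0·g1 + g2 + 0·g3, so column 1 of P is [0, 1, 0].
Doing the same for each bj gives P = [[0, 2, 2], [1, 1, 1], [0, 2, -1]].

[[0, 2, 2], [1, 1, 1], [0, 2, -1]]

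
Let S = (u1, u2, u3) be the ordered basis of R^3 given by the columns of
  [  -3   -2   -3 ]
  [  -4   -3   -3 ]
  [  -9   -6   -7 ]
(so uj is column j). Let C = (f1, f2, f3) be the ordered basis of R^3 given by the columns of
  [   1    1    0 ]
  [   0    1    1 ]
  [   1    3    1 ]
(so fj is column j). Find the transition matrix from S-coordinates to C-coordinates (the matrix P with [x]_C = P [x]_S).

[[-1, -1, -2], [-2, -1, -1], [-2, -2, -2]]

Column j of P is [uj]_C, since P maps S-coordinates to C-coordinates.
Expressing u1 in C: u1 = -f1 - 2f2 - 2f3, so column 1 of P is (-1, -2, -2).
Doing the same for each uj gives P = [[-1, -1, -2], [-2, -1, -1], [-2, -2, -2]].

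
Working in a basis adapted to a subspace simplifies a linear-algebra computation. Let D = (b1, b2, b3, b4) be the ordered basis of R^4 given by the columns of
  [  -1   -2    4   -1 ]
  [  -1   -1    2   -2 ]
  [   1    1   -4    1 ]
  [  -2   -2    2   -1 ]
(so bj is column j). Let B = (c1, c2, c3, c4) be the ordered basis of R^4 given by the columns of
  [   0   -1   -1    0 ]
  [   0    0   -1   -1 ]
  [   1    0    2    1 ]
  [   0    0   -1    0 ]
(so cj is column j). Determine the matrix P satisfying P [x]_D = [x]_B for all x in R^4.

[[-2, -2, 0, -2], [-1, 0, -2, 0], [2, 2, -2, 1], [-1, -1, 0, 1]]

Let M have columns bj and N have columns cj. Then for every x, N [x]_B = x = M [x]_D, so P = N^(-1) M.
Since det N = 1, N^(-1) has integer entries; multiplying gives P = [[-2, -2, 0, -2], [-1, 0, -2, 0], [2, 2, -2, 1], [-1, -1, 0, 1]].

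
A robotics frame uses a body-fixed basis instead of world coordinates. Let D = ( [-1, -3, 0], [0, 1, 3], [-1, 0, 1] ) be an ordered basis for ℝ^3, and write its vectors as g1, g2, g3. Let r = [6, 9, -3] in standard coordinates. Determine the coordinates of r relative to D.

[-3, 0, -3]

Write r = c_1 g1 + ... + c_3 g3 and solve for the c_i.
Solving this 3x3 system gives c = (-3, 0, -3).
Check: -3g1 + 0·g2 - 3g3 = [6, 9, -3].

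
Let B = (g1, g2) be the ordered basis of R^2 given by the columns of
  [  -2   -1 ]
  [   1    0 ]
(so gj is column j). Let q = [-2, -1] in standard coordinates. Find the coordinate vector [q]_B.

We seek scalars with c_1 g1 + c_2 g2 = q; equivalently solve M c = q where the columns of M are g1, g2.
System: -2c_1 - c_2 = -2, c_1 + 0c_2 = -1; solving gives c_1 = -1, c_2 = 4.
Check: -g1 + 4g2 = [-2, -1].

[-1, 4]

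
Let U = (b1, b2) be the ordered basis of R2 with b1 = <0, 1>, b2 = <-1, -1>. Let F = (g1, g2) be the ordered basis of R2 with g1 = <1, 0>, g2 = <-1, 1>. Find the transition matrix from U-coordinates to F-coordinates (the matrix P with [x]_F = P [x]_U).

[[1, -2], [1, -1]]

Column j of P is [bj]_F, since P maps U-coordinates to F-coordinates.
Expressing b1 in F: b1 = g1 + g2, so column 1 of P is <1, 1>.
Doing the same for each bj gives P = [[1, -2], [1, -1]].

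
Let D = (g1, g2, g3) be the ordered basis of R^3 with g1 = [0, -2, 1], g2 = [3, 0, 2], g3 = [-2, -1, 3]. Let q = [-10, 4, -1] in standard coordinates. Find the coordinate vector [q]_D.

[-3, -2, 2]

We seek scalars with c_1 g1 + ... + c_3 g3 = q; equivalently solve M c = q where the columns of M are g1, ..., g3.
Row-reducing the augmented matrix [M | q] gives c = (-3, -2, 2).
Check: -3g1 - 2g2 + 2g3 = [-10, 4, -1].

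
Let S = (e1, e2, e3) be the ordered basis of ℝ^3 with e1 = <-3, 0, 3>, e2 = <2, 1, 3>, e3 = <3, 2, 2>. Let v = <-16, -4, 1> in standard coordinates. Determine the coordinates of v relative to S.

Write v = c_1 e1 + ... + c_3 e3 and solve for the c_i.
Solving this 3x3 system gives c = (3, -2, -1).
Check: 3e1 - 2e2 - e3 = <-16, -4, 1>.

<3, -2, -1>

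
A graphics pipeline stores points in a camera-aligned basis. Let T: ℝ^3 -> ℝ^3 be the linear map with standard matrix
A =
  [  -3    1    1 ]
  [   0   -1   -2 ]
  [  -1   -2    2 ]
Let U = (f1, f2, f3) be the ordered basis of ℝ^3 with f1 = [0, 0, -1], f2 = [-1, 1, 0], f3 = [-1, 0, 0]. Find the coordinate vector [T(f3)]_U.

[-1, 0, -3]

Column 3 of [T]_U is the U-coordinate vector of T(f3).
In standard coordinates T(f3) = A f3 = [3, 0, 1].
Converting to U: [3, 0, 1] = -f1 + 0·f2 - 3f3, so the coordinate vector is [-1, 0, -3].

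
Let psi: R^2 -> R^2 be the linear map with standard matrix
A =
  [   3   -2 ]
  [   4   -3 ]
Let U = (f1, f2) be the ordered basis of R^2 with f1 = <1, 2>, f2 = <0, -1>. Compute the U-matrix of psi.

Let P have columns f1, f2. Then [psi]_U = P^(-1) A P.
Here det P = -1, so P^(-1) is integer; computing A P first and then P^(-1)(A P) gives [[-1, 2], [0, 1]].

[[-1, 2], [0, 1]]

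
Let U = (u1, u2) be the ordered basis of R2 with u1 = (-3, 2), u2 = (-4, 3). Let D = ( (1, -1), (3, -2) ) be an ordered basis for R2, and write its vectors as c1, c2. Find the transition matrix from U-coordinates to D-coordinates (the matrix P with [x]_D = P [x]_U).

Take x = uj: its U-coordinates are the j-th standard unit vector, so P e_j — column j of P — equals [uj]_D.
u1 = 0·c1 - c2, giving column 1 = (0, -1); repeating for each j gives P = [[0, -1], [-1, -1]].

[[0, -1], [-1, -1]]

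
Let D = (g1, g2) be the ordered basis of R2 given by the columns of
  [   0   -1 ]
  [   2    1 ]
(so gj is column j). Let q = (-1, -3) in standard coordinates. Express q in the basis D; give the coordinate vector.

We seek scalars with c_1 g1 + c_2 g2 = q; equivalently solve M c = q where the columns of M are g1, g2.
System: 0c_1 - c_2 = -1, 2c_1 + c_2 = -3; solving gives c_1 = -2, c_2 = 1.
Check: -2g1 + g2 = (-1, -3).

(-2, 1)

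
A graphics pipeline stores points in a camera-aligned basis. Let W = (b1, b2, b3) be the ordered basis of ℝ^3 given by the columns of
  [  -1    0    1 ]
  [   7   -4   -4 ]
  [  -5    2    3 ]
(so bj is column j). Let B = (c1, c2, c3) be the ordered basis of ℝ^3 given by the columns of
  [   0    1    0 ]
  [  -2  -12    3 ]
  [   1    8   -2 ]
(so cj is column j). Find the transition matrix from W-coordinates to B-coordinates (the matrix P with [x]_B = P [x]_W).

[[1, 2, -1], [-1, 0, 1], [-1, 0, 2]]

Let M have columns bj and N have columns cj. Then for every x, N [x]_B = x = M [x]_W, so P = N^(-1) M.
Since det N = -1, N^(-1) has integer entries; multiplying gives P = [[1, 2, -1], [-1, 0, 1], [-1, 0, 2]].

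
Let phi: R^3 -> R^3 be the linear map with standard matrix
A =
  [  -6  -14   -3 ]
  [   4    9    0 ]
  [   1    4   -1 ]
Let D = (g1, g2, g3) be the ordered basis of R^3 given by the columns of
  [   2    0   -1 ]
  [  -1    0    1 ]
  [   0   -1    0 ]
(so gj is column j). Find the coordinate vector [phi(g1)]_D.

Column 1 of [phi]_D is the D-coordinate vector of phi(g1).
In standard coordinates phi(g1) = A g1 = <2, -1, -2>.
Converting to D: <2, -1, -2> = g1 + 2g2 + 0·g3, so the coordinate vector is <1, 2, 0>.

<1, 2, 0>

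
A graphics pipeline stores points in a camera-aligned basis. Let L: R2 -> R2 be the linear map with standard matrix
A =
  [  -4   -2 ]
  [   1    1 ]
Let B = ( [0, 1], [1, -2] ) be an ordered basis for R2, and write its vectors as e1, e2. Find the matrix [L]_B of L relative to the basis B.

With P the matrix whose columns are e1, e2, [L]_B = P^(-1) A P.
Column by column: L(e1) = A e1 = [-2, 1]; its B-coordinates [-3, -2] give column 1.
Continuing for each basis vector yields [L]_B = [[-3, -1], [-2, 0]].

[[-3, -1], [-2, 0]]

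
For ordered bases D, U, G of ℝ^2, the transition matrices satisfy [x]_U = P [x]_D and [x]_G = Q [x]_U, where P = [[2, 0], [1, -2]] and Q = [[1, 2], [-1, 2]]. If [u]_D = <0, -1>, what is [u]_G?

<4, 4>

Apply P to get U-coordinates <0, 2>, then Q to get G-coordinates.
The result is [u]_G = <4, 4>.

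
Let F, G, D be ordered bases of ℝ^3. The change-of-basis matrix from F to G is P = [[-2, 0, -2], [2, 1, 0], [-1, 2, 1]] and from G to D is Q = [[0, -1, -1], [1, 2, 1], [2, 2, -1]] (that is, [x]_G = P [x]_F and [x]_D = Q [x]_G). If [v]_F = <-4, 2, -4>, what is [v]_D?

<2, 8, 16>

First [v]_G = P [v]_F = <16, -6, 4>.
Then [v]_D = Q [v]_G = <2, 8, 16>.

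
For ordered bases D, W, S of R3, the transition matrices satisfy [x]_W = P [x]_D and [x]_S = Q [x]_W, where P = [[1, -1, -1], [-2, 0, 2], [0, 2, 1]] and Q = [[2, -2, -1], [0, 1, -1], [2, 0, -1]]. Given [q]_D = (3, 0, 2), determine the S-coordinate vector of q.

Apply P to get W-coordinates (1, -2, 2), then Q to get S-coordinates.
The result is [q]_S = (4, -4, 0).

(4, -4, 0)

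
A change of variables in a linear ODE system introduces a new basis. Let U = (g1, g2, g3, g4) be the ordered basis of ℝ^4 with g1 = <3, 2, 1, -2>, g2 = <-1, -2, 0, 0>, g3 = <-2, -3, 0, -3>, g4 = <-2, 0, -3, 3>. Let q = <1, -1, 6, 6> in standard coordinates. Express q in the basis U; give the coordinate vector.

<-3, 2, -3, -3>

[q]_U is the unique c with M c = q, where M has columns g1, ..., g4.
Solving this 4x4 system gives c = (-3, 2, -3, -3).
Check: -3g1 + 2g2 - 3g3 - 3g4 = <1, -1, 6, 6>.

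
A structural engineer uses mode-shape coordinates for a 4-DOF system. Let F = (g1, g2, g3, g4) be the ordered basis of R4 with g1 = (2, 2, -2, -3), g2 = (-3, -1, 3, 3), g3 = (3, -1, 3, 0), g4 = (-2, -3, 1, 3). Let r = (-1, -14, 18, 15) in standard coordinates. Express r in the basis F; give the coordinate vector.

We seek scalars with c_1 g1 + ... + c_4 g4 = r; equivalently solve M c = r where the columns of M are g1, ..., g4.
Row-reducing the augmented matrix [M | r] gives c = (-4, 0, 3, 1).
Check: -4g1 + 0·g2 + 3g3 + g4 = (-1, -14, 18, 15).

(-4, 0, 3, 1)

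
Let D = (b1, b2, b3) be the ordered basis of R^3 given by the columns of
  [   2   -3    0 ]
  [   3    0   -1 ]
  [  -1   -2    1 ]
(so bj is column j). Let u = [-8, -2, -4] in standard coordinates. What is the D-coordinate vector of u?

[-1, 2, -1]

We seek scalars with c_1 b1 + ... + c_3 b3 = u; equivalently solve M c = u where the columns of M are b1, ..., b3.
Gaussian elimination on [M | u] yields c = (-1, 2, -1).
Check: -b1 + 2b2 - b3 = [-8, -2, -4].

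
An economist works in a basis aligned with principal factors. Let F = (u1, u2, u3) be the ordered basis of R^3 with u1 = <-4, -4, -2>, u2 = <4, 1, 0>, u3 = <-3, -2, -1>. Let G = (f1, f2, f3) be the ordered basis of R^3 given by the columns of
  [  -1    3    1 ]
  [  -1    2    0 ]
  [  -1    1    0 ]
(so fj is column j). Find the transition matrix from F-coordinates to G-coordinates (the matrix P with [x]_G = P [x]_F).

[[0, 1, 0], [-2, 1, -1], [2, 2, 0]]

Column j of P is [uj]_G, since P maps F-coordinates to G-coordinates.
Expressing u1 in G: u1 = 0·f1 - 2f2 + 2f3, so column 1 of P is <0, -2, 2>.
Doing the same for each uj gives P = [[0, 1, 0], [-2, 1, -1], [2, 2, 0]].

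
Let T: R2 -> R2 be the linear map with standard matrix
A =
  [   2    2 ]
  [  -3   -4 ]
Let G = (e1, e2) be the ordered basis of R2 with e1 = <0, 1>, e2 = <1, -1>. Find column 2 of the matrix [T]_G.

<1, 0>

Compute T(e2) = A e2 = <0, 1> in standard coordinates.
Then write this in G-coordinates: solve for y in y_1 e1 + y_2 e2 = <0, 1>.
This gives y = <1, 0>, which is column 2 of [T]_G.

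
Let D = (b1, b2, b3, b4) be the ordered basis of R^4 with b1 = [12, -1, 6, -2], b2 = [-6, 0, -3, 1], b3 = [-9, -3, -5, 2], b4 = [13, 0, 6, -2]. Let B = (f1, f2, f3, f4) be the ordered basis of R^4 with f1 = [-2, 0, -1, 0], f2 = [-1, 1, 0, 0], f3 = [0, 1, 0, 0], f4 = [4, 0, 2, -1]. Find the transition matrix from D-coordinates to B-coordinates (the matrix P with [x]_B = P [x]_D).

Let M have columns bj and N have columns fj. Then for every x, N [x]_B = x = M [x]_D, so P = N^(-1) M.
Since det N = -1, N^(-1) has integer entries; multiplying gives P = [[-2, 1, 1, -2], [0, 0, -1, -1], [-1, 0, -2, 1], [2, -1, -2, 2]].

[[-2, 1, 1, -2], [0, 0, -1, -1], [-1, 0, -2, 1], [2, -1, -2, 2]]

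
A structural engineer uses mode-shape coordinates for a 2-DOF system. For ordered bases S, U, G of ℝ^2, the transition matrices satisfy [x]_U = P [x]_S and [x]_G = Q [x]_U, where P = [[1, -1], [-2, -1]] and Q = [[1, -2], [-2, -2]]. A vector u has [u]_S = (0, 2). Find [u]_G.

Composing the changes, [u]_G = Q P [u]_S.
Q P = [[5, 1], [2, 4]]; applying this to (0, 2) gives (2, 8).

(2, 8)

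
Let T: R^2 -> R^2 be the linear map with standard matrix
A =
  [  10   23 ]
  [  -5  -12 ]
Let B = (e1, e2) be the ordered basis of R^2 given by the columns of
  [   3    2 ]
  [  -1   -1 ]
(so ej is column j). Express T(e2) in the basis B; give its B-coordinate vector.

Column 2 of [T]_B is the B-coordinate vector of T(e2).
In standard coordinates T(e2) = A e2 = (-3, 2).
Converting to B: (-3, 2) = e1 - 3e2, so the coordinate vector is (1, -3).

(1, -3)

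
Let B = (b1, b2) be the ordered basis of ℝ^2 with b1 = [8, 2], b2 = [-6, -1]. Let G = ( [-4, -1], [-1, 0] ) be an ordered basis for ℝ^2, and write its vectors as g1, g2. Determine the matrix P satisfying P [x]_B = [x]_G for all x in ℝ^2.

[[-2, 1], [0, 2]]

Take x = bj: its B-coordinates are the j-th standard unit vector, so P e_j — column j of P — equals [bj]_G.
b1 = -2g1 + 0·g2, giving column 1 = [-2, 0]; repeating for each j gives P = [[-2, 1], [0, 2]].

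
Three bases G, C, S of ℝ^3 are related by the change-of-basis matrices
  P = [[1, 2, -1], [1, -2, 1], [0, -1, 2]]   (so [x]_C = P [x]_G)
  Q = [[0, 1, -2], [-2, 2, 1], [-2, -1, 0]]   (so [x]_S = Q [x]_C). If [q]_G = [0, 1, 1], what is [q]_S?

Apply P to get C-coordinates [1, -1, 1], then Q to get S-coordinates.
The result is [q]_S = [-3, -3, -1].

[-3, -3, -1]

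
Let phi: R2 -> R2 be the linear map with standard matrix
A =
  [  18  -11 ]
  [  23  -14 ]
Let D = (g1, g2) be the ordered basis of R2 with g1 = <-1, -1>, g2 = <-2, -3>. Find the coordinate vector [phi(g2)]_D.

<1, 1>

Column 2 of [phi]_D is the D-coordinate vector of phi(g2).
In standard coordinates phi(g2) = A g2 = <-3, -4>.
Converting to D: <-3, -4> = g1 + g2, so the coordinate vector is <1, 1>.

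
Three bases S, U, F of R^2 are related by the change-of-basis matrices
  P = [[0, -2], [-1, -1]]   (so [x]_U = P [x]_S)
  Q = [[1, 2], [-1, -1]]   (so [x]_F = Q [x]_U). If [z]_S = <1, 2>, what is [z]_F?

<-10, 7>

Apply P to get U-coordinates <-4, -3>, then Q to get F-coordinates.
The result is [z]_F = <-10, 7>.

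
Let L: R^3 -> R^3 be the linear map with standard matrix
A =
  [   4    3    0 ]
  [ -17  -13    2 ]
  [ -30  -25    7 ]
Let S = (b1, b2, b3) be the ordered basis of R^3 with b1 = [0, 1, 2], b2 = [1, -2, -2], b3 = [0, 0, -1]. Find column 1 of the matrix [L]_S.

Column 1 of [L]_S is the S-coordinate vector of L(b1).
In standard coordinates L(b1) = A b1 = [3, -9, -11].
Converting to S: [3, -9, -11] = -3b1 + 3b2 - b3, so the coordinate vector is [-3, 3, -1].

[-3, 3, -1]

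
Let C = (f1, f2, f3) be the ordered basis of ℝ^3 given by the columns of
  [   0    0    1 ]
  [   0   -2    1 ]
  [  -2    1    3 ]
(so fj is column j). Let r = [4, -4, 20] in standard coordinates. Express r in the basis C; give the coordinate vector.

[-2, 4, 4]

[r]_C is the unique c with M c = r, where M has columns f1, ..., f3.
Gaussian elimination on [M | r] yields c = (-2, 4, 4).
Check: -2f1 + 4f2 + 4f3 = [4, -4, 20].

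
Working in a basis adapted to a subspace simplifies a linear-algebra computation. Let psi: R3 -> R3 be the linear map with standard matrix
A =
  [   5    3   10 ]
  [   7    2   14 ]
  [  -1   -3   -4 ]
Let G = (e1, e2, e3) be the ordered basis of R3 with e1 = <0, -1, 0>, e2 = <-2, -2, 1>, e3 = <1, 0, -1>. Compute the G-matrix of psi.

With P the matrix whose columns are e1, ..., e3, [psi]_G = P^(-1) A P.
Column by column: psi(e1) = A e1 = <-3, -2, 3>; its G-coordinates <2, 0, -3> give column 1.
Continuing for each basis vector yields [psi]_G = [[2, 0, 3], [0, 2, 2], [-3, -2, -1]].

[[2, 0, 3], [0, 2, 2], [-3, -2, -1]]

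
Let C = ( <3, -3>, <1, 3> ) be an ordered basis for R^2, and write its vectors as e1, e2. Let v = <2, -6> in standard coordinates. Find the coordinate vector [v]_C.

[v]_C is the unique c with M c = v, where M has columns e1, e2.
System: 3c_1 + c_2 = 2, -3c_1 + 3c_2 = -6; solving gives c_1 = 1, c_2 = -1.
Check: e1 - e2 = <2, -6>.

<1, -1>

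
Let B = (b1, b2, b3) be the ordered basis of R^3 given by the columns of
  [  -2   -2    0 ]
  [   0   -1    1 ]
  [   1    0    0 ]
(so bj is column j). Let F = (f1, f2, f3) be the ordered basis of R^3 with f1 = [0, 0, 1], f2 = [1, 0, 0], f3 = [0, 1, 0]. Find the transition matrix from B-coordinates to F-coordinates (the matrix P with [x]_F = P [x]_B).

Let M have columns bj and N have columns fj. Then for every x, N [x]_F = x = M [x]_B, so P = N^(-1) M.
Since det N = 1, N^(-1) has integer entries; multiplying gives P = [[1, 0, 0], [-2, -2, 0], [0, -1, 1]].

[[1, 0, 0], [-2, -2, 0], [0, -1, 1]]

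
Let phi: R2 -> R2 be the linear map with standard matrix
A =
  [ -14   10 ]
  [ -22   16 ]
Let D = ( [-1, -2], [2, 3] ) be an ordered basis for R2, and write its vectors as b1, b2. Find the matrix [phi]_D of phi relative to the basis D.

[[2, -2], [-2, 0]]

Let P have columns b1, b2. Then [phi]_D = P^(-1) A P.
Here det P = 1, so P^(-1) is integer; computing A P first and then P^(-1)(A P) gives [[2, -2], [-2, 0]].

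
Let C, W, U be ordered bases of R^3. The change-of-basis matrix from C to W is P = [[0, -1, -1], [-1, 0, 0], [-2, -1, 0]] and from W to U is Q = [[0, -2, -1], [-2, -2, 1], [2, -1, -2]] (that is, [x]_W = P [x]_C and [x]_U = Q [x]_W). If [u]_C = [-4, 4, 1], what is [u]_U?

Apply P to get W-coordinates [-5, 4, 4], then Q to get U-coordinates.
The result is [u]_U = [-12, 6, -22].

[-12, 6, -22]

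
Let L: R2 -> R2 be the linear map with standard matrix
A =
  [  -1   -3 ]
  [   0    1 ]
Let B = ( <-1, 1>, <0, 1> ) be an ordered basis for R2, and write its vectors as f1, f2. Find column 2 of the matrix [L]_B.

<3, -2>

Column 2 of [L]_B is the B-coordinate vector of L(f2).
In standard coordinates L(f2) = A f2 = <-3, 1>.
Converting to B: <-3, 1> = 3f1 - 2f2, so the coordinate vector is <3, -2>.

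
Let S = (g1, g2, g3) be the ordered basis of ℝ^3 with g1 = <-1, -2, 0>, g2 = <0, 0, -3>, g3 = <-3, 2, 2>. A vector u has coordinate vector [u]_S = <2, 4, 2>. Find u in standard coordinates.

u = M [u]_S, where M has columns g1, ..., g3.
Carrying out the matrix-vector product, u = <-8, 0, -8>.

<-8, 0, -8>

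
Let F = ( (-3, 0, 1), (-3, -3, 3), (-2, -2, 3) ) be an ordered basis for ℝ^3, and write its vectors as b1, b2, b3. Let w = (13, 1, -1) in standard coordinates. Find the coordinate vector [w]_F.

(-4, -3, 4)

Write w = c_1 b1 + ... + c_3 b3 and solve for the c_i.
Gaussian elimination on [M | w] yields c = (-4, -3, 4).
Check: -4b1 - 3b2 + 4b3 = (13, 1, -1).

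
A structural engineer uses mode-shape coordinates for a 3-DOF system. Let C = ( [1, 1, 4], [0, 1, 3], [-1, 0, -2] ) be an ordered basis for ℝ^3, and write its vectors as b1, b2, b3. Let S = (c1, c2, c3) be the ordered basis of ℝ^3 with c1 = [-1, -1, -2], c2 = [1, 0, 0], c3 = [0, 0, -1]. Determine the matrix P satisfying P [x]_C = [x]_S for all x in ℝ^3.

Take x = bj: its C-coordinates are the j-th standard unit vector, so P e_j — column j of P — equals [bj]_S.
b1 = -c1 + 0·c2 - 2c3, giving column 1 = [-1, 0, -2]; repeating for each j gives P = [[-1, -1, 0], [0, -1, -1], [-2, -1, 2]].

[[-1, -1, 0], [0, -1, -1], [-2, -1, 2]]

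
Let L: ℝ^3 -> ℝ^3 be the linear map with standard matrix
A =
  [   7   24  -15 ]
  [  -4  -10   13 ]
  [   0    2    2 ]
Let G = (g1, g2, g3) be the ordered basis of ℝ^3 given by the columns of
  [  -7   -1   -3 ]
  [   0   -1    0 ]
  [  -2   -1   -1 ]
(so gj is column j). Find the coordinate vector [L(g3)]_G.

Column 3 of [L]_G is the G-coordinate vector of L(g3).
In standard coordinates L(g3) = A g3 = [-6, -1, -2].
Converting to G: [-6, -1, -2] = 2g1 + g2 - 3g3, so the coordinate vector is [2, 1, -3].

[2, 1, -3]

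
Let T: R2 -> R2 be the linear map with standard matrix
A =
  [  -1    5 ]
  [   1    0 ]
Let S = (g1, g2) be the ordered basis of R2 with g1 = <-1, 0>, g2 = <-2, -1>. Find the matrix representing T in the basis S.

Let P have columns g1, g2. Then [T]_S = P^(-1) A P.
Here det P = 1, so P^(-1) is integer; computing A P first and then P^(-1)(A P) gives [[-3, -1], [1, 2]].

[[-3, -1], [1, 2]]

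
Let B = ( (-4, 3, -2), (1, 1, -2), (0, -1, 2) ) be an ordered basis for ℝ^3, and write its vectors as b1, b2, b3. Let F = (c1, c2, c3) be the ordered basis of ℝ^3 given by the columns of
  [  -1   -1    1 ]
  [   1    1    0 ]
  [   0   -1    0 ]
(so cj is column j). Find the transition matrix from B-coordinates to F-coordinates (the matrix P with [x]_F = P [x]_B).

Let M have columns bj and N have columns cj. Then for every x, N [x]_F = x = M [x]_B, so P = N^(-1) M.
Since det N = -1, N^(-1) has integer entries; multiplying gives P = [[1, -1, 1], [2, 2, -2], [-1, 2, -1]].

[[1, -1, 1], [2, 2, -2], [-1, 2, -1]]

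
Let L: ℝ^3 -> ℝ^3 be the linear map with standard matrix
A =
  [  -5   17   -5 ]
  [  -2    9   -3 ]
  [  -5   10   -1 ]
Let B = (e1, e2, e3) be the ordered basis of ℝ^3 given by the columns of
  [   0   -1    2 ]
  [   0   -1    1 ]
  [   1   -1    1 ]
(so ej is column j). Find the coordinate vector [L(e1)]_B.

Column 1 of [L]_B is the B-coordinate vector of L(e1).
In standard coordinates L(e1) = A e1 = <-5, -3, -1>.
Converting to B: <-5, -3, -1> = 2e1 + e2 - 2e3, so the coordinate vector is <2, 1, -2>.

<2, 1, -2>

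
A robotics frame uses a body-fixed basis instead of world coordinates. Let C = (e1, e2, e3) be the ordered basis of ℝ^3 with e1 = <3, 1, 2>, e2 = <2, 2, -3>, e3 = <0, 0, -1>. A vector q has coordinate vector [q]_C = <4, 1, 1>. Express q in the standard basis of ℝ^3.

<14, 6, 4>

The coordinates say q = 4e1 + e2 + e3; adding the scaled basis vectors gives <14, 6, 4>.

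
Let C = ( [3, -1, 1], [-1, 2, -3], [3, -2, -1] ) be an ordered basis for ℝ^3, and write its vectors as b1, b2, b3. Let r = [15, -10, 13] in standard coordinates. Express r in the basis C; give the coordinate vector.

[4, -3, 0]

[r]_C is the unique c with M c = r, where M has columns b1, ..., b3.
Solving this 3x3 system gives c = (4, -3, 0).
Check: 4b1 - 3b2 + 0·b3 = [15, -10, 13].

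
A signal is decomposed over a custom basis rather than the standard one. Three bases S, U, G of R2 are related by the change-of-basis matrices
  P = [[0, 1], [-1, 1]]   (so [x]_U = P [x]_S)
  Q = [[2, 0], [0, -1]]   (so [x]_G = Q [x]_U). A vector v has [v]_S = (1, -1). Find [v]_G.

First [v]_U = P [v]_S = (-1, -2).
Then [v]_G = Q [v]_U = (-2, 2).

(-2, 2)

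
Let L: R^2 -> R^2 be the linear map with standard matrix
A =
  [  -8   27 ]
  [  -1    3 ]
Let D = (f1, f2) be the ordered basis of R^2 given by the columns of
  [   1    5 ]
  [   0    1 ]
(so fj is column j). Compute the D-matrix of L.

[[-3, -3], [-1, -2]]

The j-th column of [L]_D is [L(fj)]_D.
L(f1) = A f1 = (-8, -1) = -3f1 - f2, so column 1 is (-3, -1).
Repeating for f2 and assembling the columns gives [[-3, -3], [-1, -2]].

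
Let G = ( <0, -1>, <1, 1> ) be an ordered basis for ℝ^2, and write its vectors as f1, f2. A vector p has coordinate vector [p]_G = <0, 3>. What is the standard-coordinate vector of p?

By definition p = 0·f1 + 3f2.
Summing componentwise gives <3, 3>.

<3, 3>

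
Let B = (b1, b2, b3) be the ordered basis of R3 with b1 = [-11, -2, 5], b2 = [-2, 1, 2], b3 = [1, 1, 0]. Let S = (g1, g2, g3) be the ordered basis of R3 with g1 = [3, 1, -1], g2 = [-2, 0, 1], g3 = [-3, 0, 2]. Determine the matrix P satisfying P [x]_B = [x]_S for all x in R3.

[[-2, 1, 1], [1, 1, 1], [1, 1, 0]]

Let M have columns bj and N have columns gj. Then for every x, N [x]_S = x = M [x]_B, so P = N^(-1) M.
Since det N = 1, N^(-1) has integer entries; multiplying gives P = [[-2, 1, 1], [1, 1, 1], [1, 1, 0]].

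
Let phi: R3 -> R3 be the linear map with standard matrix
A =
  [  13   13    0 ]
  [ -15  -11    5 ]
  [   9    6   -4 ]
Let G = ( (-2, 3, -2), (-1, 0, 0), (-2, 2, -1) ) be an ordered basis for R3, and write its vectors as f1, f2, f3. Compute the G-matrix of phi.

Let P have columns f1, ..., f3. Then [phi]_G = P^(-1) A P.
Here det P = 1, so P^(-1) is integer; computing A P first and then P^(-1)(A P) gives [[-3, 3, 1], [-3, 1, -2], [-2, 3, 0]].

[[-3, 3, 1], [-3, 1, -2], [-2, 3, 0]]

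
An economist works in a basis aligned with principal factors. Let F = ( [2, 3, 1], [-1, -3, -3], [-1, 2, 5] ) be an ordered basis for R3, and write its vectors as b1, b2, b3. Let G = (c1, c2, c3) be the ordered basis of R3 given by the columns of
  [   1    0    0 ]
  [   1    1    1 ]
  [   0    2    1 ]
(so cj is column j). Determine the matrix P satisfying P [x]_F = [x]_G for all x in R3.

[[2, -1, -1], [0, -1, 2], [1, -1, 1]]

Take x = bj: its F-coordinates are the j-th standard unit vector, so P e_j — column j of P — equals [bj]_G.
b1 = 2c1 + 0·c2 + c3, giving column 1 = [2, 0, 1]; repeating for each j gives P = [[2, -1, -1], [0, -1, 2], [1, -1, 1]].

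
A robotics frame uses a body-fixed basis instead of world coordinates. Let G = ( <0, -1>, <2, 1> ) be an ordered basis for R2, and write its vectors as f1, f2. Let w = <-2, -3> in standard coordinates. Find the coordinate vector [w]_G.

Write w = c_1 f1 + c_2 f2 and solve for the c_i.
System: 0c_1 + 2c_2 = -2, -c_1 + c_2 = -3; solving gives c_1 = 2, c_2 = -1.
Check: 2f1 - f2 = <-2, -3>.

<2, -1>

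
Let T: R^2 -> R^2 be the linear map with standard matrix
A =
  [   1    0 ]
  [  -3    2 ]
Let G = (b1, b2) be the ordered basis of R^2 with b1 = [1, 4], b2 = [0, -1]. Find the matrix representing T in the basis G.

Let P have columns b1, b2. Then [T]_G = P^(-1) A P.
Here det P = -1, so P^(-1) is integer; computing A P first and then P^(-1)(A P) gives [[1, 0], [-1, 2]].

[[1, 0], [-1, 2]]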